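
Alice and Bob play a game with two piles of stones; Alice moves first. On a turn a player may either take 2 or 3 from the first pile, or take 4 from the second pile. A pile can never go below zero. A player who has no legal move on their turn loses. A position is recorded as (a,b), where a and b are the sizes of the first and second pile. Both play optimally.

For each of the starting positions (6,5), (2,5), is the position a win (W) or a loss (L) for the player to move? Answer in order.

(6,5): W, (2,5): L

Label each position W (a win for the player to move) or L (a loss). A position with no legal move is L; any other position is W exactly when some move reaches an L, and L when every move reaches a W.
No move ever increases a pile, so every position that can arise here has a ≤ 6 and b ≤ 5; it is enough to label the cells with 0 ≤ a ≤ 6 and 0 ≤ b ≤ 5.
Every move lowers a or b (never raises either), so fill the grid row by row in increasing a, and left to right within a row: each cell's successors are then already labelled.
      b=0  b=1  b=2  b=3  b=4  b=5
a=0:    L    L    L    L    W    W
a=1:    L    L    L    L    W    W
a=2:    W    W    W    W    L    L
a=3:    W    W    W    W    L    L
a=4:    W    W    W    W    W    W
a=5:    L    L    L    L    W    W
a=6:    L    L    L    L    W    W
Cells with no legal move (terminal, hence L): (0,0), (0,1), (0,2), (0,3), (1,0), (1,1), (1,2), (1,3).
The remaining L cells, each justified by listing all of its moves:
(2,4): L (options (0,4)(W), (2,0)(W) are all W)
(2,5): L (options (0,5)(W), (2,1)(W) are all W)
(3,4): L (options (1,4)(W), (0,4)(W), (3,0)(W) are all W)
(3,5): L (options (1,5)(W), (0,5)(W), (3,1)(W) are all W)
(5,0): L (options (3,0)(W), (2,0)(W) are all W)
(5,1): L (options (3,1)(W), (2,1)(W) are all W)
(5,2): L (options (3,2)(W), (2,2)(W) are all W)
(5,3): L (options (3,3)(W), (2,3)(W) are all W)
(6,0): L (options (4,0)(W), (3,0)(W) are all W)
(6,1): L (options (4,1)(W), (3,1)(W) are all W)
(6,2): L (options (4,2)(W), (3,2)(W) are all W)
(6,3): L (options (4,3)(W), (3,3)(W) are all W)
Every other cell has at least one move into one of the L cells above, so it is W.
(6,5): the move to (3,5) reaches an L cell, so W
(2,5): one of the L cells justified above, so L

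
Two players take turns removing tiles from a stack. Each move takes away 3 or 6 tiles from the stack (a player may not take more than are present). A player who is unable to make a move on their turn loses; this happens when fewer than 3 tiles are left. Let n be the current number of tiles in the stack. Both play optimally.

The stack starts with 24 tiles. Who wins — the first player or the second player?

The first player wins.

Label each position W (a win for the player to move) or L (a loss). A position with no legal move is L; any other position is W exactly when some move reaches an L, and L when every move reaches a W.
n=0: no move → L
n=1: no move → L
n=2: no move → L
n=3: W (go to 0, an L position)
n=4: W (go to 1, an L position)
n=5: W (go to 2, an L position)
n=6: W (go to 0, an L position)
n=7: W (go to 1, an L position)
n=8: W (go to 2, an L position)
n=9: L (options 6(W), 3(W) are all W)
n=10: L (options 7(W), 4(W) are all W)
n=11: L (options 8(W), 5(W) are all W)
n=12: W (go to 9, an L position)
n=13: W (go to 10, an L position)
n=14: W (go to 11, an L position)
n=15: W (go to 9, an L position)
n=16: W (go to 10, an L position)
n=17: W (go to 11, an L position)
n=18: L (options 15(W), 12(W) are all W)
n=19: L (options 16(W), 13(W) are all W)
n=20: L (options 17(W), 14(W) are all W)
n=21: W (go to 18, an L position)
n=22: W (go to 19, an L position)
n=23: W (go to 20, an L position)
n=24: W (go to 18, an L position)
The starting position 24 is W: the player to move should remove 6, leaving 18, handing over an L position.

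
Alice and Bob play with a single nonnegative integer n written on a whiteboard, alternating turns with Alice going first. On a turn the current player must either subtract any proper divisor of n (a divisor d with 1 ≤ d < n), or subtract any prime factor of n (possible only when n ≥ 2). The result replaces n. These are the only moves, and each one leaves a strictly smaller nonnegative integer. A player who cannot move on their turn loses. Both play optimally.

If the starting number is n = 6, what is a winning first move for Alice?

Work bottom-up. With no move the player to move loses. Otherwise the position is W if at least one move leads to an L position for the opponent, and L if every move leads to a W.
n=0: no move → L
n=1: no move → L
n=2: W (go to 0, an L position)
n=3: W (go to 0, an L position)
n=4: L (options 2(W), 3(W) are all W)
n=5: W (go to 0, an L position)
n=6: W (go to 4, an L position)
From 6, the L positions reachable in one move are: 4.

Move to 4.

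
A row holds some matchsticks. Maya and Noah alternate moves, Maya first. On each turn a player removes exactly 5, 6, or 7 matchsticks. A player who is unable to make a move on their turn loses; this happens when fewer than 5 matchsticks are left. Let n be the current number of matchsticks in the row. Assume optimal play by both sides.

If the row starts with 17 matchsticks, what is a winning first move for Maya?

Remove 5, leaving 12.

Work bottom-up. With no move the player to move loses. Otherwise the position is W if at least one move leads to an L position for the opponent, and L if every move leads to a W.
n=0: no move → L
n=1: no move → L
n=2: no move → L
n=3: no move → L
n=4: no move → L
n=5: reaches L-position 0 → W
n=6: reaches L-position 1 → W
n=7: reaches L-position 2 → W
n=8: reaches L-position 3 → W
n=9: reaches L-position 4 → W
n=10: reaches L-position 4 → W
n=11: reaches L-position 4 → W
n=12: only reaches 7(W), 6(W), 5(W), all W → L
n=13: only reaches 8(W), 7(W), 6(W), all W → L
n=14: only reaches 9(W), 8(W), 7(W), all W → L
n=15: only reaches 10(W), 9(W), 8(W), all W → L
n=16: only reaches 11(W), 10(W), 9(W), all W → L
n=17: reaches L-position 12 → W
From 17, the L positions reachable in one move are: 12.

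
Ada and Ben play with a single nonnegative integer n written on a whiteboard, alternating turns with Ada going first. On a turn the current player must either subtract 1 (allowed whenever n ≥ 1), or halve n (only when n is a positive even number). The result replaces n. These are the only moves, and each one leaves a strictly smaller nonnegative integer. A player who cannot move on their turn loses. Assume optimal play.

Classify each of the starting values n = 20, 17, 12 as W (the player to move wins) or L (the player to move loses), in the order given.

20: W, 17: L, 12: W

Compute win/loss labels from the base case upward. A position with no move is L. Any other position is W if it can reach an L in one move, else L.
n=0: no move → L
n=1: reaches L-position 0 → W
n=2: only reaches 1(W), which is W → L
n=3: reaches L-position 2 → W
n=4: reaches L-position 2 → W
n=5: only reaches 4(W), which is W → L
n=6: reaches L-position 5 → W
n=7: only reaches 6(W), which is W → L
n=8: reaches L-position 7 → W
n=9: only reaches 8(W), which is W → L
n=10: reaches L-position 5 → W
n=11: only reaches 10(W), which is W → L
n=12: reaches L-position 11 → W
n=13: only reaches 12(W), which is W → L
n=14: reaches L-position 7 → W
n=15: only reaches 14(W), which is W → L
n=16: reaches L-position 15 → W
n=17: only reaches 16(W), which is W → L
n=18: reaches L-position 9 → W
n=19: only reaches 18(W), which is W → L
n=20: reaches L-position 19 → W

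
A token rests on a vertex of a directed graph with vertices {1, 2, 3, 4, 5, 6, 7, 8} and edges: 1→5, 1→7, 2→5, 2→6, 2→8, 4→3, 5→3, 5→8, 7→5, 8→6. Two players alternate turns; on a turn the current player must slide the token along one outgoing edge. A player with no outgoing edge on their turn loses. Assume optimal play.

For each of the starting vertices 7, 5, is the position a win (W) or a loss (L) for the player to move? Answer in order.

Classify positions by backward induction: terminal positions (no move available) are L. From any other position, the mover wins iff some move reaches an L.
Every edge goes from a vertex to one that appears earlier in the order 3, 6, 8, 5, 2, 7, 4, 1, so processing vertices in that order labels each vertex after all of its successors.
3: no outgoing edge → L
6: no outgoing edge → L
8: can move to 6, which is L ⇒ W
5: can move to 3, which is L ⇒ W
2: can move to 6, which is L ⇒ W
7: the only move is to 5(W), a W ⇒ L
4: can move to 3, which is L ⇒ W
1: can move to 7, which is L ⇒ W

7: L, 5: W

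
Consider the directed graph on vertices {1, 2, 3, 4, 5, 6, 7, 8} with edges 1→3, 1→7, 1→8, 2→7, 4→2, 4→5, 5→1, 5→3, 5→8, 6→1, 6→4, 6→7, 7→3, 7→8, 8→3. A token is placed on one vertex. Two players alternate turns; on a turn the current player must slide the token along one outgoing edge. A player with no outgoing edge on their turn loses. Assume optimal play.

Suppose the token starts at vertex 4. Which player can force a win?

The first player wins.

Build the W/L table. Terminal = L. A non-terminal position is W if it has a move to some L; otherwise it is L.
Every edge goes from a vertex to one that appears earlier in the order 3, 8, 7, 1, 2, 5, 4, 6, so processing vertices in that order labels each vertex after all of its successors.
3: no outgoing edge → L
8: can move to 3, which is L ⇒ W
7: can move to 3, which is L ⇒ W
1: can move to 3, which is L ⇒ W
2: the only move is to 7(W), a W ⇒ L
5: can move to 3, which is L ⇒ W
4: can move to 2, which is L ⇒ W
6: moves to 4(W), 1(W), 7(W); every one is W ⇒ L
From 4 the player to move can move to 2, reaching an L position.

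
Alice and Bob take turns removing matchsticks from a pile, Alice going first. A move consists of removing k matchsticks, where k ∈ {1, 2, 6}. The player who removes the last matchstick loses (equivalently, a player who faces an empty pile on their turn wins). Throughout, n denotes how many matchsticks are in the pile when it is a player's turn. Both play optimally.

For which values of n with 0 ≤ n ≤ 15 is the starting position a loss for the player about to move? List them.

1, 4, 8, 11, 15

Label each position W (a win for the player to move) or L (a loss). A position with no legal move is W; any other position is W exactly when some move reaches an L, and L when every move reaches a W.
n=0: no move; the opponent has just taken the last matchstick and therefore loses → W
n=1: only reaches 0(W), which is W → L
n=2: reaches L-position 1 → W
n=3: reaches L-position 1 → W
n=4: only reaches 3(W), 2(W), all W → L
n=5: reaches L-position 4 → W
n=6: reaches L-position 4 → W
n=7: reaches L-position 1 → W
n=8: only reaches 7(W), 6(W), 2(W), all W → L
n=9: reaches L-position 8 → W
n=10: reaches L-position 8 → W
n=11: only reaches 10(W), 9(W), 5(W), all W → L
n=12: reaches L-position 11 → W
n=13: reaches L-position 11 → W
n=14: reaches L-position 8 → W
n=15: only reaches 14(W), 13(W), 9(W), all W → L
Reading off the rows marked L gives the requested list; there are 5 such values of n.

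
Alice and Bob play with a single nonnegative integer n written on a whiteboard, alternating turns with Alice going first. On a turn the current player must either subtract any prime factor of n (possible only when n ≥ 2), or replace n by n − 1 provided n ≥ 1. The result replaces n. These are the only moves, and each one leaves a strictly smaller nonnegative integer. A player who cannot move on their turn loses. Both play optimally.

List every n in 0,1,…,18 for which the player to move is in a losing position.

Compute win/loss labels from the base case upward. A position with no move is L. Any other position is W if it can reach an L in one move, else L.
n=0: no move → L
n=1: can move to 0, which is L ⇒ W
n=2: can move to 0, which is L ⇒ W
n=3: can move to 0, which is L ⇒ W
n=4: moves to 2(W), 3(W); every one is W ⇒ L
n=5: can move to 0, which is L ⇒ W
n=6: can move to 4, which is L ⇒ W
n=7: can move to 0, which is L ⇒ W
n=8: moves to 6(W), 7(W); every one is W ⇒ L
n=9: can move to 8, which is L ⇒ W
n=10: can move to 8, which is L ⇒ W
n=11: can move to 0, which is L ⇒ W
n=12: moves to 9(W), 10(W), 11(W); every one is W ⇒ L
n=13: can move to 0, which is L ⇒ W
n=14: can move to 12, which is L ⇒ W
n=15: can move to 12, which is L ⇒ W
n=16: moves to 14(W), 15(W); every one is W ⇒ L
n=17: can move to 0, which is L ⇒ W
n=18: can move to 16, which is L ⇒ W
Reading off the rows marked L gives the requested list; there are 5 such values of n.

0, 4, 8, 12, 16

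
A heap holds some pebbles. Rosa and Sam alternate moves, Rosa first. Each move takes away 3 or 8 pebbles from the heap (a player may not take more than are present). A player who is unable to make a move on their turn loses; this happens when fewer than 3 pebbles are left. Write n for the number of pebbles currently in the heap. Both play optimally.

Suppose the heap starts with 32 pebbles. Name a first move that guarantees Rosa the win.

Work bottom-up. With no move the player to move loses. Otherwise the position is W if at least one move leads to an L position for the opponent, and L if every move leads to a W.
n=0: no move → L
n=1: no move → L
n=2: no move → L
n=3: →0(L), so W
n=4: →1(L), so W
n=5: →2(L), so W
n=6: →3(W) only, which is W, so L
n=7: →4(W) only, which is W, so L
n=8: →0(L), so W
n=9: →6(L), so W
n=10: →7(L), so W
n=11: →8(W), 3(W) — all W, so L
n=12: →9(W), 4(W) — all W, so L
n=13: →10(W), 5(W) — all W, so L
n=14: →11(L), so W
n=15: →12(L), so W
n=16: →13(L), so W
n=17: →14(W), 9(W) — all W, so L
n=18: →15(W), 10(W) — all W, so L
n=19: →11(L), so W
n=20: →17(L), so W
n=21: →18(L), so W
n=22: →19(W), 14(W) — all W, so L
n=23: →20(W), 15(W) — all W, so L
n=24: →21(W), 16(W) — all W, so L
n=25: →22(L), so W
n=26: →23(L), so W
n=27: →24(L), so W
n=28: →25(W), 20(W) — all W, so L
n=29: →26(W), 21(W) — all W, so L
n=30: →22(L), so W
n=31: →28(L), so W
n=32: →29(L), so W
From 32, the L positions reachable in one move are: 29, 24. Any move reaching one of these is winning.

Remove 3, leaving 29.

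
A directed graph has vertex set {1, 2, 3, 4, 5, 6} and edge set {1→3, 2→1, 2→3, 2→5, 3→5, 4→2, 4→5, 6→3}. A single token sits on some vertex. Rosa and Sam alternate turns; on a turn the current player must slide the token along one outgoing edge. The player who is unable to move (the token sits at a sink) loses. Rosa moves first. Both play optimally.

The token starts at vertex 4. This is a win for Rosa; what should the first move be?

Compute win/loss labels from the base case upward. A position with no move is L. Any other position is W if it can reach an L in one move, else L.
Every edge goes from a vertex to one that appears earlier in the order 5, 3, 1, 2, 4, 6, so processing vertices in that order labels each vertex after all of its successors.
5: no outgoing edge → L
3: reaches L-position 5 → W
1: only reaches 3(W), which is W → L
2: reaches L-position 1 → W
4: reaches L-position 5 → W
6: only reaches 3(W), which is W → L
From 4, the L positions reachable in one move are: 5.

Move to 5.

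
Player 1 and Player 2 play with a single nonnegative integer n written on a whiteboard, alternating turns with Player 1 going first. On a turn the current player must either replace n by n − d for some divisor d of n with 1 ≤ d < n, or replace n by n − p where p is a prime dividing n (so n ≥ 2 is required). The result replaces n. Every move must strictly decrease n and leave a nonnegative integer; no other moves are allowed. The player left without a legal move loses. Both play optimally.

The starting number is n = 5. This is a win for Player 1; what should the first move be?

Move to 0.

Build the W/L table. Terminal = L. A non-terminal position is W if it has a move to some L; otherwise it is L.
n=0: no move → L
n=1: no move → L
n=2: W (go to 0, an L position)
n=3: W (go to 0, an L position)
n=4: L (options 2(W), 3(W) are all W)
n=5: W (go to 0, an L position)
From 5, the L positions reachable in one move are: 0, 4. Any move reaching one of these is winning.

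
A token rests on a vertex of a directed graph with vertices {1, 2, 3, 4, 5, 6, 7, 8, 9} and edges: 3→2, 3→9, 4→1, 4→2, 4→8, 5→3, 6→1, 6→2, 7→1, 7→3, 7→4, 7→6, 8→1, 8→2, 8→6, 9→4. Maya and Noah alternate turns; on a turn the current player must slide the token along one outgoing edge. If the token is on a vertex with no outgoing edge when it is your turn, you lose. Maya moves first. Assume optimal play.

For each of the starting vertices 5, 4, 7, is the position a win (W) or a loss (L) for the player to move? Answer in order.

Work bottom-up. With no move the player to move loses. Otherwise the position is W if at least one move leads to an L position for the opponent, and L if every move leads to a W.
Every edge goes from a vertex to one that appears earlier in the order 2, 1, 6, 8, 4, 9, 3, 7, 5, so processing vertices in that order labels each vertex after all of its successors.
2: no outgoing edge → L
1: no outgoing edge → L
6: reaches L-position 1 → W
8: reaches L-position 1 → W
4: reaches L-position 1 → W
9: only reaches 4(W), which is W → L
3: reaches L-position 9 → W
7: reaches L-position 1 → W
5: only reaches 3(W), which is W → L

5: L, 4: W, 7: W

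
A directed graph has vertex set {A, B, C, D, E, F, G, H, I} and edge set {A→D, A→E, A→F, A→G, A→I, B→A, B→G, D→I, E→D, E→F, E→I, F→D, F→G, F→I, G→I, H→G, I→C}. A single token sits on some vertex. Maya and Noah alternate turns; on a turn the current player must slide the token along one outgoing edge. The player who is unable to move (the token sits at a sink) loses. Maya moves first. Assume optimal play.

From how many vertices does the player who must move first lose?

3

Label each position W (a win for the player to move) or L (a loss). A position with no legal move is L; any other position is W exactly when some move reaches an L, and L when every move reaches a W.
Every edge goes from a vertex to one that appears earlier in the order C, I, G, D, F, H, E, A, B, so processing vertices in that order labels each vertex after all of its successors.
C: no outgoing edge → L
I: W (go to C, an L position)
G: L (sole option I(W) is W)
D: L (sole option I(W) is W)
F: W (go to D, an L position)
H: W (go to G, an L position)
E: W (go to D, an L position)
A: W (go to D, an L position)
B: W (go to G, an L position)
The L vertices are C, D, G; that is 3 in all.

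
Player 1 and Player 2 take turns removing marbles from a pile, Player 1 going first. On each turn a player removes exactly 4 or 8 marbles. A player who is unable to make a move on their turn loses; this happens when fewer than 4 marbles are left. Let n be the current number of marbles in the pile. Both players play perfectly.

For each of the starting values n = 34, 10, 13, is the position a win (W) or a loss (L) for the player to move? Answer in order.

Build the W/L table. Terminal = L. A non-terminal position is W if it has a move to some L; otherwise it is L.
n=0: no move → L
n=1: no move → L
n=2: no move → L
n=3: no move → L
n=4: can move to 0, which is L ⇒ W
n=5: can move to 1, which is L ⇒ W
n=6: can move to 2, which is L ⇒ W
n=7: can move to 3, which is L ⇒ W
n=8: can move to 0, which is L ⇒ W
n=9: can move to 1, which is L ⇒ W
n=10: can move to 2, which is L ⇒ W
n=11: can move to 3, which is L ⇒ W
n=12: moves to 8(W), 4(W); every one is W ⇒ L
n=13: moves to 9(W), 5(W); every one is W ⇒ L
n=14: moves to 10(W), 6(W); every one is W ⇒ L
n=15: moves to 11(W), 7(W); every one is W ⇒ L
n=16: can move to 12, which is L ⇒ W
n=17: can move to 13, which is L ⇒ W
n=18: can move to 14, which is L ⇒ W
n=19: can move to 15, which is L ⇒ W
n=20: can move to 12, which is L ⇒ W
n=21: can move to 13, which is L ⇒ W
n=22: can move to 14, which is L ⇒ W
n=23: can move to 15, which is L ⇒ W
n=24: moves to 20(W), 16(W); every one is W ⇒ L
n=25: moves to 21(W), 17(W); every one is W ⇒ L
n=26: moves to 22(W), 18(W); every one is W ⇒ L
n=27: moves to 23(W), 19(W); every one is W ⇒ L
n=28: can move to 24, which is L ⇒ W
n=29: can move to 25, which is L ⇒ W
n=30: can move to 26, which is L ⇒ W
n=31: can move to 27, which is L ⇒ W
n=32: can move to 24, which is L ⇒ W
n=33: can move to 25, which is L ⇒ W
n=34: can move to 26, which is L ⇒ W

34: W, 10: W, 13: L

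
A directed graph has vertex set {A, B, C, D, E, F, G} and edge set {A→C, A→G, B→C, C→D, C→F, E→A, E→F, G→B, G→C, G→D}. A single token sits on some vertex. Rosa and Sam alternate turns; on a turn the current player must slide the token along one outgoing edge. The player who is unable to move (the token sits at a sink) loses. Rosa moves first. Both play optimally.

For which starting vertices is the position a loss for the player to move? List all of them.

Positions with no move are L. A position that does have a move is losing for the player to move precisely when every available move leads to a winning position for the opponent. Fill in the labels:
Every edge goes from a vertex to one that appears earlier in the order D, F, C, B, G, A, E, so processing vertices in that order labels each vertex after all of its successors.
D: no outgoing edge → L
F: no outgoing edge → L
C: can move to F, which is L ⇒ W
B: the only move is to C(W), a W ⇒ L
G: can move to B, which is L ⇒ W
A: moves to G(W), C(W); every one is W ⇒ L
E: can move to A, which is L ⇒ W
The losing starting vertices are exactly the entries labelled L in this table (4 of them).

A, B, D, F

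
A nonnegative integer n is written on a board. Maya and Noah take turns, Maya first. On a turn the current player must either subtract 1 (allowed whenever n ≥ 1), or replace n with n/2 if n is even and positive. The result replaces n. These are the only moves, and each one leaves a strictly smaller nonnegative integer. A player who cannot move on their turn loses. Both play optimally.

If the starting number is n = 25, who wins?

Noah wins.

Positions with no move are L. A position that does have a move is losing for the player to move precisely when every available move leads to a winning position for the opponent. Fill in the labels:
n=0: no move → L
n=1: →0(L), so W
n=2: →1(W) only, which is W, so L
n=3: →2(L), so W
n=4: →2(L), so W
n=5: →4(W) only, which is W, so L
n=6: →5(L), so W
n=7: →6(W) only, which is W, so L
n=8: →7(L), so W
n=9: →8(W) only, which is W, so L
n=10: →5(L), so W
n=11: →10(W) only, which is W, so L
n=12: →11(L), so W
n=13: →12(W) only, which is W, so L
n=14: →7(L), so W
n=15: →14(W) only, which is W, so L
n=16: →15(L), so W
n=17: →16(W) only, which is W, so L
n=18: →9(L), so W
n=19: →18(W) only, which is W, so L
n=20: →19(L), so W
n=21: →20(W) only, which is W, so L
n=22: →11(L), so W
n=23: →22(W) only, which is W, so L
n=24: →23(L), so W
n=25: →24(W) only, which is W, so L
The starting position 25 is L: whatever Maya does, the opponent receives a W position.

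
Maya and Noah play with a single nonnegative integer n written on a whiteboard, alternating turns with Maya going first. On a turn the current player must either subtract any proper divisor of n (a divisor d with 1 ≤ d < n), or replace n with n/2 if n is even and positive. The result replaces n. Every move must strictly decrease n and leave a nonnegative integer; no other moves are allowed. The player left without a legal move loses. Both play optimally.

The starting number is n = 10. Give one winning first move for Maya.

Move to 5.

Label each position W (a win for the player to move) or L (a loss). A position with no legal move is L; any other position is W exactly when some move reaches an L, and L when every move reaches a W.
n=0: no move → L
n=1: no move → L
n=2: can move to 1, which is L ⇒ W
n=3: the only move is to 2(W), a W ⇒ L
n=4: can move to 3, which is L ⇒ W
n=5: the only move is to 4(W), a W ⇒ L
n=6: can move to 3, which is L ⇒ W
n=7: the only move is to 6(W), a W ⇒ L
n=8: can move to 7, which is L ⇒ W
n=9: moves to 6(W), 8(W); every one is W ⇒ L
n=10: can move to 5, which is L ⇒ W
From 10, the L positions reachable in one move are: 5, 9. Any move reaching one of these is winning.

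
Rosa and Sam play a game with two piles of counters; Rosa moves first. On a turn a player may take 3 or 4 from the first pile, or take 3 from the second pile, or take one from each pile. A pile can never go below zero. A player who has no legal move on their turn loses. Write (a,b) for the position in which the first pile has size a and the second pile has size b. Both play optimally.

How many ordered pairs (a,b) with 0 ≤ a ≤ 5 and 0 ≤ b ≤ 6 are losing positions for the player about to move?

15

Use the standard recursion: the mover loses at a terminal position; elsewhere, the mover wins exactly when some move hands the opponent an L position.
Every move lowers a or b (never raises either), so fill the grid row by row in increasing a, and left to right within a row: each cell's successors are then already labelled.
      b=0  b=1  b=2  b=3  b=4  b=5  b=6
a=0:    L    L    L    W    W    W    L
a=1:    L    W    W    W    L    L    L
a=2:    L    W    L    W    L    W    W
a=3:    W    W    W    W    L    W    W
a=4:    W    W    W    L    W    W    W
a=5:    W    L    W    L    W    W    W
Cells with no legal move (terminal, hence L): (0,0), (0,1), (0,2), (1,0), (2,0).
The remaining L cells, each justified by listing all of its moves:
(0,6): the only move is to (0,3)(W), a W ⇒ L
(1,4): moves to (1,1)(W), (0,3)(W); every one is W ⇒ L
(1,5): moves to (1,2)(W), (0,4)(W); every one is W ⇒ L
(1,6): moves to (1,3)(W), (0,5)(W); every one is W ⇒ L
(2,2): the only move is to (1,1)(W), a W ⇒ L
(2,4): moves to (2,1)(W), (1,3)(W); every one is W ⇒ L
(3,4): moves to (0,4)(W), (3,1)(W), (2,3)(W); every one is W ⇒ L
(4,3): moves to (1,3)(W), (0,3)(W), (4,0)(W), (3,2)(W); every one is W ⇒ L
(5,1): moves to (2,1)(W), (1,1)(W), (4,0)(W); every one is W ⇒ L
(5,3): moves to (2,3)(W), (1,3)(W), (5,0)(W), (4,2)(W); every one is W ⇒ L
Every other cell has at least one move into one of the L cells above, so it is W.
L cells per row: a=0: 4, a=1: 4, a=2: 3, a=3: 1, a=4: 1, a=5: 2; total 15.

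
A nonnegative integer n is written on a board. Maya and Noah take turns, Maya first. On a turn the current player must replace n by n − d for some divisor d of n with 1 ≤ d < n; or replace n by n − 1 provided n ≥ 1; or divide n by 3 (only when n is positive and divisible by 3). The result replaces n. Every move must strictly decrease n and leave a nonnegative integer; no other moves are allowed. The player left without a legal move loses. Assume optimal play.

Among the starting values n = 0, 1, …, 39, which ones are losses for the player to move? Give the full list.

Label each position W (a win for the player to move) or L (a loss). A position with no legal move is L; any other position is W exactly when some move reaches an L, and L when every move reaches a W.
n=0: no move → L
n=1: can move to 0, which is L ⇒ W
n=2: the only move is to 1(W), a W ⇒ L
n=3: can move to 2, which is L ⇒ W
n=4: can move to 2, which is L ⇒ W
n=5: the only move is to 4(W), a W ⇒ L
n=6: can move to 2, which is L ⇒ W
n=7: the only move is to 6(W), a W ⇒ L
n=8: can move to 7, which is L ⇒ W
n=9: moves to 3(W), 6(W), 8(W); every one is W ⇒ L
n=10: can move to 5, which is L ⇒ W
n=11: the only move is to 10(W), a W ⇒ L
n=12: can move to 9, which is L ⇒ W
n=13: the only move is to 12(W), a W ⇒ L
n=14: can move to 7, which is L ⇒ W
n=15: can move to 5, which is L ⇒ W
n=16: moves to 8(W), 12(W), 14(W), 15(W); every one is W ⇒ L
n=17: can move to 16, which is L ⇒ W
n=18: can move to 9, which is L ⇒ W
n=19: the only move is to 18(W), a W ⇒ L
n=20: can move to 16, which is L ⇒ W
n=21: can move to 7, which is L ⇒ W
n=22: can move to 11, which is L ⇒ W
n=23: the only move is to 22(W), a W ⇒ L
n=24: can move to 16, which is L ⇒ W
n=25: moves to 20(W), 24(W); every one is W ⇒ L
n=26: can move to 13, which is L ⇒ W
n=27: can move to 9, which is L ⇒ W
n=28: moves to 14(W), 21(W), 24(W), 26(W), 27(W); every one is W ⇒ L
n=29: can move to 28, which is L ⇒ W
n=30: can move to 25, which is L ⇒ W
n=31: the only move is to 30(W), a W ⇒ L
n=32: can move to 16, which is L ⇒ W
n=33: can move to 11, which is L ⇒ W
n=34: moves to 17(W), 32(W), 33(W); every one is W ⇒ L
n=35: can move to 28, which is L ⇒ W
n=36: can move to 34, which is L ⇒ W
n=37: the only move is to 36(W), a W ⇒ L
n=38: can move to 19, which is L ⇒ W
n=39: can move to 13, which is L ⇒ W
Reading off the rows marked L gives the requested list; there are 15 such values of n.

0, 2, 5, 7, 9, 11, 13, 16, 19, 23, 25, 28, 31, 34, 37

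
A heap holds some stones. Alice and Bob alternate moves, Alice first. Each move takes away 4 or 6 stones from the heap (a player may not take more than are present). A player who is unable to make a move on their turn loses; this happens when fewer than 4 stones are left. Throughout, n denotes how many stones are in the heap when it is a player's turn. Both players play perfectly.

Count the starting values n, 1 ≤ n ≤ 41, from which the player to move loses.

Classify positions by backward induction: terminal positions (no move available) are L. From any other position, the mover wins iff some move reaches an L.
n=0: no move → L
n=1: no move → L
n=2: no move → L
n=3: no move → L
n=4: W (go to 0, an L position)
n=5: W (go to 1, an L position)
n=6: W (go to 2, an L position)
n=7: W (go to 3, an L position)
n=8: W (go to 2, an L position)
n=9: W (go to 3, an L position)
n=10: L (options 6(W), 4(W) are all W)
n=11: L (options 7(W), 5(W) are all W)
n=12: L (options 8(W), 6(W) are all W)
n=13: L (options 9(W), 7(W) are all W)
n=14: W (go to 10, an L position)
n=15: W (go to 11, an L position)
n=16: W (go to 12, an L position)
n=17: W (go to 13, an L position)
n=18: W (go to 12, an L position)
n=19: W (go to 13, an L position)
n=20: L (options 16(W), 14(W) are all W)
n=21: L (options 17(W), 15(W) are all W)
n=22: L (options 18(W), 16(W) are all W)
n=23: L (options 19(W), 17(W) are all W)
n=24: W (go to 20, an L position)
n=25: W (go to 21, an L position)
n=26: W (go to 22, an L position)
n=27: W (go to 23, an L position)
n=28: W (go to 22, an L position)
n=29: W (go to 23, an L position)
n=30: L (options 26(W), 24(W) are all W)
n=31: L (options 27(W), 25(W) are all W)
n=32: L (options 28(W), 26(W) are all W)
n=33: L (options 29(W), 27(W) are all W)
n=34: W (go to 30, an L position)
n=35: W (go to 31, an L position)
n=36: W (go to 32, an L position)
n=37: W (go to 33, an L position)
n=38: W (go to 32, an L position)
n=39: W (go to 33, an L position)
n=40: L (options 36(W), 34(W) are all W)
n=41: L (options 37(W), 35(W) are all W)
L entries with 1 ≤ n ≤ 41 (n=0 is outside the asked range and is not counted): n = 1, 2, 3, 10, 11, 12, 13, 20, 21, 22, 23, 30, 31, 32, 33, 40, 41; that makes 17.

17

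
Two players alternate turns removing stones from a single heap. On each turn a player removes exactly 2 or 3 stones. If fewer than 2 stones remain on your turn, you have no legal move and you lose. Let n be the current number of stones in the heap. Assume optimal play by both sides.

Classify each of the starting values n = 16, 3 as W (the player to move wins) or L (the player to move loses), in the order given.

Label each position W (a win for the player to move) or L (a loss). A position with no legal move is L; any other position is W exactly when some move reaches an L, and L when every move reaches a W.
n=0: no move → L
n=1: no move → L
n=2: →0(L), so W
n=3: →1(L), so W
n=4: →1(L), so W
n=5: →3(W), 2(W) — all W, so L
n=6: →4(W), 3(W) — all W, so L
n=7: →5(L), so W
n=8: →6(L), so W
n=9: →6(L), so W
n=10: →8(W), 7(W) — all W, so L
n=11: →9(W), 8(W) — all W, so L
n=12: →10(L), so W
n=13: →11(L), so W
n=14: →11(L), so W
n=15: →13(W), 12(W) — all W, so L
n=16: →14(W), 13(W) — all W, so L

16: L, 3: W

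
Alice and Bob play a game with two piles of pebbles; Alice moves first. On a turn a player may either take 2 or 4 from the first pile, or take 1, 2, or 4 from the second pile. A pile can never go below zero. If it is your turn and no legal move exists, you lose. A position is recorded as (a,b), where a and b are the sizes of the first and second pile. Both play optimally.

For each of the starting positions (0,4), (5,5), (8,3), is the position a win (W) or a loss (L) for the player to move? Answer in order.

Classify positions by backward induction: terminal positions (no move available) are L. From any other position, the mover wins iff some move reaches an L.
No move ever increases a pile, so every position that can arise here has a ≤ 8 and b ≤ 5; it is enough to label the cells with 0 ≤ a ≤ 8 and 0 ≤ b ≤ 5.
Every move lowers a or b (never raises either), so fill the grid row by row in increasing a, and left to right within a row: each cell's successors are then already labelled.
      b=0  b=1  b=2  b=3  b=4  b=5
a=0:    L    W    W    L    W    W
a=1:    L    W    W    L    W    W
a=2:    W    L    W    W    L    W
a=3:    W    L    W    W    L    W
a=4:    W    W    L    W    W    L
a=5:    W    W    L    W    W    L
a=6:    L    W    W    L    W    W
a=7:    L    W    W    L    W    W
a=8:    W    L    W    W    L    W
Cells with no legal move (terminal, hence L): (0,0), (1,0).
The remaining L cells, each justified by listing all of its moves:
(0,3): moves to (0,2)(W), (0,1)(W); every one is W ⇒ L
(1,3): moves to (1,2)(W), (1,1)(W); every one is W ⇒ L
(2,1): moves to (0,1)(W), (2,0)(W); every one is W ⇒ L
(2,4): moves to (0,4)(W), (2,3)(W), (2,2)(W), (2,0)(W); every one is W ⇒ L
(3,1): moves to (1,1)(W), (3,0)(W); every one is W ⇒ L
(3,4): moves to (1,4)(W), (3,3)(W), (3,2)(W), (3,0)(W); every one is W ⇒ L
(4,2): moves to (2,2)(W), (0,2)(W), (4,1)(W), (4,0)(W); every one is W ⇒ L
(4,5): moves to (2,5)(W), (0,5)(W), (4,4)(W), (4,3)(W), (4,1)(W); every one is W ⇒ L
(5,2): moves to (3,2)(W), (1,2)(W), (5,1)(W), (5,0)(W); every one is W ⇒ L
(5,5): moves to (3,5)(W), (1,5)(W), (5,4)(W), (5,3)(W), (5,1)(W); every one is W ⇒ L
(6,0): moves to (4,0)(W), (2,0)(W); every one is W ⇒ L
(6,3): moves to (4,3)(W), (2,3)(W), (6,2)(W), (6,1)(W); every one is W ⇒ L
(7,0): moves to (5,0)(W), (3,0)(W); every one is W ⇒ L
(7,3): moves to (5,3)(W), (3,3)(W), (7,2)(W), (7,1)(W); every one is W ⇒ L
(8,1): moves to (6,1)(W), (4,1)(W), (8,0)(W); every one is W ⇒ L
(8,4): moves to (6,4)(W), (4,4)(W), (8,3)(W), (8,2)(W), (8,0)(W); every one is W ⇒ L
Every other cell has at least one move into one of the L cells above, so it is W.
(0,4): the move to (0,3) reaches an L cell, so W
(5,5): one of the L cells justified above, so L
(8,3): the move to (6,3) reaches an L cell, so W

(0,4): W, (5,5): L, (8,3): W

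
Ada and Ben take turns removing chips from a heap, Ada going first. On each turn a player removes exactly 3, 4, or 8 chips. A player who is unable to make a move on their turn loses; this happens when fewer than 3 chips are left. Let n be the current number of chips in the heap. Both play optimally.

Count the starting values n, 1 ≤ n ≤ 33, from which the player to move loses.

Positions with no move are L. A position that does have a move is losing for the player to move precisely when every available move leads to a winning position for the opponent. Fill in the labels:
n=0: no move → L
n=1: no move → L
n=2: no move → L
n=3: reaches L-position 0 → W
n=4: reaches L-position 1 → W
n=5: reaches L-position 2 → W
n=6: reaches L-position 2 → W
n=7: only reaches 4(W), 3(W), all W → L
n=8: reaches L-position 0 → W
n=9: reaches L-position 1 → W
n=10: reaches L-position 7 → W
n=11: reaches L-position 7 → W
n=12: only reaches 9(W), 8(W), 4(W), all W → L
n=13: only reaches 10(W), 9(W), 5(W), all W → L
n=14: only reaches 11(W), 10(W), 6(W), all W → L
n=15: reaches L-position 12 → W
n=16: reaches L-position 13 → W
n=17: reaches L-position 14 → W
n=18: reaches L-position 14 → W
n=19: only reaches 16(W), 15(W), 11(W), all W → L
n=20: reaches L-position 12 → W
n=21: reaches L-position 13 → W
n=22: reaches L-position 19 → W
n=23: reaches L-position 19 → W
n=24: only reaches 21(W), 20(W), 16(W), all W → L
n=25: only reaches 22(W), 21(W), 17(W), all W → L
n=26: only reaches 23(W), 22(W), 18(W), all W → L
n=27: reaches L-position 24 → W
n=28: reaches L-position 25 → W
n=29: reaches L-position 26 → W
n=30: reaches L-position 26 → W
n=31: only reaches 28(W), 27(W), 23(W), all W → L
n=32: reaches L-position 24 → W
n=33: reaches L-position 25 → W
L entries with 1 ≤ n ≤ 33 (n=0 is outside the asked range and is not counted): n = 1, 2, 7, 12, 13, 14, 19, 24, 25, 26, 31; that makes 11.

11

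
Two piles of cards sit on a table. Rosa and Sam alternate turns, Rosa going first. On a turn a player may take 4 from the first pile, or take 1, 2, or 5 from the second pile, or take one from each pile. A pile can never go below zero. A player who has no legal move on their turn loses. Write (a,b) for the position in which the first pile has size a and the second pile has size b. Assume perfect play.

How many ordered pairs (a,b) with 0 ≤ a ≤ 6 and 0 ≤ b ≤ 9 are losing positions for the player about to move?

25

Build the W/L table. Terminal = L. A non-terminal position is W if it has a move to some L; otherwise it is L.
Every move lowers a or b (never raises either), so fill the grid row by row in increasing a, and left to right within a row: each cell's successors are then already labelled.
      b=0  b=1  b=2  b=3  b=4  b=5  b=6  b=7  b=8  b=9
a=0:    L    W    W    L    W    W    L    W    W    L
a=1:    L    W    W    L    W    W    L    W    W    L
a=2:    L    W    W    L    W    W    L    W    W    L
a=3:    L    W    W    L    W    W    L    W    W    L
a=4:    W    W    L    W    W    L    W    W    L    W
a=5:    W    L    W    W    L    W    W    L    W    W
a=6:    W    L    W    W    L    W    W    L    W    W
Cells with no legal move (terminal, hence L): (0,0), (1,0), (2,0), (3,0).
The remaining L cells, each justified by listing all of its moves:
(0,3): →(0,2)(W), (0,1)(W) — all W, so L
(0,6): →(0,5)(W), (0,4)(W), (0,1)(W) — all W, so L
(0,9): →(0,8)(W), (0,7)(W), (0,4)(W) — all W, so L
(1,3): →(1,2)(W), (1,1)(W), (0,2)(W) — all W, so L
(1,6): →(1,5)(W), (1,4)(W), (1,1)(W), (0,5)(W) — all W, so L
(1,9): →(1,8)(W), (1,7)(W), (1,4)(W), (0,8)(W) — all W, so L
(2,3): →(2,2)(W), (2,1)(W), (1,2)(W) — all W, so L
(2,6): →(2,5)(W), (2,4)(W), (2,1)(W), (1,5)(W) — all W, so L
(2,9): →(2,8)(W), (2,7)(W), (2,4)(W), (1,8)(W) — all W, so L
(3,3): →(3,2)(W), (3,1)(W), (2,2)(W) — all W, so L
(3,6): →(3,5)(W), (3,4)(W), (3,1)(W), (2,5)(W) — all W, so L
(3,9): →(3,8)(W), (3,7)(W), (3,4)(W), (2,8)(W) — all W, so L
(4,2): →(0,2)(W), (4,1)(W), (4,0)(W), (3,1)(W) — all W, so L
(4,5): →(0,5)(W), (4,4)(W), (4,3)(W), (4,0)(W), (3,4)(W) — all W, so L
(4,8): →(0,8)(W), (4,7)(W), (4,6)(W), (4,3)(W), (3,7)(W) — all W, so L
(5,1): →(1,1)(W), (5,0)(W), (4,0)(W) — all W, so L
(5,4): →(1,4)(W), (5,3)(W), (5,2)(W), (4,3)(W) — all W, so L
(5,7): →(1,7)(W), (5,6)(W), (5,5)(W), (5,2)(W), (4,6)(W) — all W, so L
(6,1): →(2,1)(W), (6,0)(W), (5,0)(W) — all W, so L
(6,4): →(2,4)(W), (6,3)(W), (6,2)(W), (5,3)(W) — all W, so L
(6,7): →(2,7)(W), (6,6)(W), (6,5)(W), (6,2)(W), (5,6)(W) — all W, so L
Every other cell has at least one move into one of the L cells above, so it is W.
L cells per row: a=0: 4, a=1: 4, a=2: 4, a=3: 4, a=4: 3, a=5: 3, a=6: 3; total 25.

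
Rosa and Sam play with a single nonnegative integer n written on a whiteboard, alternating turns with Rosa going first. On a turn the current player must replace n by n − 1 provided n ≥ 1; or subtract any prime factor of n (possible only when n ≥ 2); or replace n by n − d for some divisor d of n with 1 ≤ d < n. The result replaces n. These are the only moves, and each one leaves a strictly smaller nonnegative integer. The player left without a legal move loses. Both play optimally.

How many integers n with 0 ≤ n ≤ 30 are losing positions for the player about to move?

Use the standard recursion: the mover loses at a terminal position; elsewhere, the mover wins exactly when some move hands the opponent an L position.
n=0: no move → L
n=1: →0(L), so W
n=2: →0(L), so W
n=3: →0(L), so W
n=4: →2(W), 3(W) — all W, so L
n=5: →0(L), so W
n=6: →4(L), so W
n=7: →0(L), so W
n=8: →4(L), so W
n=9: →6(W), 8(W) — all W, so L
n=10: →9(L), so W
n=11: →0(L), so W
n=12: →9(L), so W
n=13: →0(L), so W
n=14: →7(W), 12(W), 13(W) — all W, so L
n=15: →14(L), so W
n=16: →14(L), so W
n=17: →0(L), so W
n=18: →9(L), so W
n=19: →0(L), so W
n=20: →10(W), 15(W), 16(W), 18(W), 19(W) — all W, so L
n=21: →14(L), so W
n=22: →20(L), so W
n=23: →0(L), so W
n=24: →20(L), so W
n=25: →20(L), so W
n=26: →13(W), 24(W), 25(W) — all W, so L
n=27: →26(L), so W
n=28: →14(L), so W
n=29: →0(L), so W
n=30: →20(L), so W
L entries with 0 ≤ n ≤ 30: n = 0, 4, 9, 14, 20, 26; that makes 6.

6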